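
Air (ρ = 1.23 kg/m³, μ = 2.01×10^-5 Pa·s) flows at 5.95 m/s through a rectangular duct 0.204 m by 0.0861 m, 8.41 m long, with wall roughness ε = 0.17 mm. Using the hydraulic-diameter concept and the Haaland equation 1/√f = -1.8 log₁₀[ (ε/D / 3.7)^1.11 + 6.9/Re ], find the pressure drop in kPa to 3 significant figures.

Hydraulic diameter D_h = 4A/P = 4·(0.204·0.0861)/(2·(0.204+0.0861)) = 0.07026/0.5802 = 0.1211 m.
Re = ρVD_h/μ = 1.23·5.95·0.1211/2.01e-05 = 4.409e+04.
ε/D_h = 0.00017/0.1211 = 0.0014; Haaland gives 1/√f = -1.8 log₁₀[0.00016+0.000156] = 6.301, so f = 0.02519.
ΔP = f(L/D_h)(ρV²/2) = 0.02519·8.41/0.1211·21.77 = 38.09 Pa.
ΔP = 0.0381 kPa.

ΔP ≈ 0.0381 kPa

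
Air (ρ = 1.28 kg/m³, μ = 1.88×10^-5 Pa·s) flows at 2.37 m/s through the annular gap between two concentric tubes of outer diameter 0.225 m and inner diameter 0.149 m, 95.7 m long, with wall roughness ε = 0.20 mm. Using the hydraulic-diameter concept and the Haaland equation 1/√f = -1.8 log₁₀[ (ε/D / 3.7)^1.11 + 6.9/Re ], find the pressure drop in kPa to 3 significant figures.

ΔP ≈ 0.150 kPa

Hydraulic diameter D_h = 4A/P = D_o - D_i = 0.225 - 0.149 = 0.076 m.
Re = ρVD_h/μ = 1.28·2.37·0.076/1.88e-05 = 1.226e+04.
ε/D_h = 0.0002/0.076 = 0.00263; Haaland gives 1/√f = -1.8 log₁₀[0.00032+0.000563] = 5.497, so f = 0.03309.
ΔP = f(L/D_h)(ρV²/2) = 0.03309·95.7/0.076·3.595 = 149.8 Pa.
ΔP = 0.150 kPa.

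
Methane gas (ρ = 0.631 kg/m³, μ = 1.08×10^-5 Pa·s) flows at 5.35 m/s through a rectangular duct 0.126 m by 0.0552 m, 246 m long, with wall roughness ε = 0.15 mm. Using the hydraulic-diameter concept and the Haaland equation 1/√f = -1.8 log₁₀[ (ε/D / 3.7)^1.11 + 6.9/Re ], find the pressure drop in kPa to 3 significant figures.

Hydraulic diameter D_h = 4A/P = 4·(0.126·0.0552)/(2·(0.126+0.0552)) = 0.02782/0.3624 = 0.07677 m.
Re = ρVD_h/μ = 0.631·5.35·0.07677/1.08e-05 = 2.4e+04.
ε/D_h = 0.00015/0.07677 = 0.00195; Haaland gives 1/√f = -1.8 log₁₀[0.00023+0.000288] = 5.915, so f = 0.02859.
ΔP = f(L/D_h)(ρV²/2) = 0.02859·246/0.07677·9.03 = 827.2 Pa.
ΔP = 0.827 kPa.

ΔP ≈ 0.827 kPa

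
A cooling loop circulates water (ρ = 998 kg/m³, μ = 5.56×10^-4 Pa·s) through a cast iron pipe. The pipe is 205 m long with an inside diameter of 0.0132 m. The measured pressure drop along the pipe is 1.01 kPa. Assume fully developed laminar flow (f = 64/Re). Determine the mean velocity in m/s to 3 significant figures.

V ≈ 0.0482 m/s

For laminar flow, f = 64/Re with Re = ρVD/μ, so Darcy-Weisbach reduces to ΔP = 32μLV/D². Solving for V: V = ΔP·D²/(32μL) = 1010·(0.0132)²/(32·0.000556·205) = 0.04825 m/s.
Check: Re = ρVD/μ = 998·0.04825·0.0132/0.000556 = 1143 < 2300, so the laminar assumption holds.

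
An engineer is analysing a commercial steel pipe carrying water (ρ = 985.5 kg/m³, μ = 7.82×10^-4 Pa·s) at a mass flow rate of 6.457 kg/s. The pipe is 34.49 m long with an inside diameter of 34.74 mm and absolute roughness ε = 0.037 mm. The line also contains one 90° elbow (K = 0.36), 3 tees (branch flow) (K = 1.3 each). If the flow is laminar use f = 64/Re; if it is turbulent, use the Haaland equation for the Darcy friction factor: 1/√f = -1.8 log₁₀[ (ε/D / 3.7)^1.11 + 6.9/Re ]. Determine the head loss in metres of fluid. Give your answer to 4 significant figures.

A = πD²/4 = π(0.03474)²/4 = 0.0009479 m²; mean velocity V = ṁ/(ρA) = 6.457/(985.5 · 0.0009479) = 6.912 m/s.
Reynolds number Re = ρVD/μ = 985.5 · 6.912 · 0.03474 / 0.000782 = 3.026e+05.
Re > 4000 → turbulent. Relative roughness ε/D = 3.7e-05/0.03474 = 0.00107. Haaland: 1/√f = -1.8 log₁₀[(0.00107/3.7)^1.11 + 6.9/3.026e+05] = -1.8 log₁₀[0.000117 + 2.28e-05] = 6.936, so f = 0.02079.
Total minor-loss coefficient ΣK = 1·0.36 + 3·1.3 = 4.26.
ΔP = [f·L/D + ΣK]·(ρV²/2) = [0.02079·34.49/0.03474 + 4.26]·(985.5·6.912²/2) = [20.64 + 4.26]·2.354e+04 = 5.862e+05 Pa.
Head loss h_f = ΔP/(ρg) = 5.862e+05/(985.5·9.81) = 60.63 m.

h_f ≈ 60.63 m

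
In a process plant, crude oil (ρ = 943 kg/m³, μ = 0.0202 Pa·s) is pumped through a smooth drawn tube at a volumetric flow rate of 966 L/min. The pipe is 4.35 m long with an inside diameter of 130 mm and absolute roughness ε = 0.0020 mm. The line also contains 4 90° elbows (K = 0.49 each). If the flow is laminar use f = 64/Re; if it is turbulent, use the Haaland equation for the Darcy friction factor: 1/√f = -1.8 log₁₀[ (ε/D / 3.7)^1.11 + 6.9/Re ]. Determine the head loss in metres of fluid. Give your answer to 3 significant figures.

Q = 966 L/min = 966/60000 = 0.0161 m³/s.
Cross-sectional area A = πD²/4 = π(0.13)²/4 = 0.01327 m²; mean velocity V = Q/A = 0.0161/0.01327 = 1.213 m/s.
Reynolds number Re = ρVD/μ = 943 · 1.213 · 0.13 / 0.0202 = 7361.
Re > 4000 → turbulent. Relative roughness ε/D = 2e-06/0.13 = 1.54e-05. Haaland: 1/√f = -1.8 log₁₀[(1.54e-05/3.7)^1.11 + 6.9/7361] = -1.8 log₁₀[1.06e-06 + 0.000937] = 5.45, so f = 0.03367.
Total minor-loss coefficient ΣK = 4·0.49 = 1.96.
ΔP = [f·L/D + ΣK]·(ρV²/2) = [0.03367·4.35/0.13 + 1.96]·(943·1.213²/2) = [1.127 + 1.96]·693.7 = 2141 Pa.
Head loss h_f = ΔP/(ρg) = 2141/(943·9.81) = 0.231 m.

h_f ≈ 0.231 m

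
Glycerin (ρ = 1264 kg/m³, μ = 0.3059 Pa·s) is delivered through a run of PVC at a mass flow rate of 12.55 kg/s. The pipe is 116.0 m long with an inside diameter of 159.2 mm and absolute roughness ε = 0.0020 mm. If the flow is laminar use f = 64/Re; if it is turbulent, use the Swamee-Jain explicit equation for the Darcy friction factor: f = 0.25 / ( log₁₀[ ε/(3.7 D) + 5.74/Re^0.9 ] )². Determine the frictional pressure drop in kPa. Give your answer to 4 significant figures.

A = πD²/4 = π(0.1592)²/4 = 0.01991 m²; mean velocity V = ṁ/(ρA) = 12.55/(1264 · 0.01991) = 0.4988 m/s.
Reynolds number Re = ρVD/μ = 1264 · 0.4988 · 0.1592 / 0.306 = 328.1.
Re < 2300 → laminar flow, so f = 64/Re = 64/328.1 = 0.1951 (the turbulent correlation is not needed).
Darcy-Weisbach: ΔP = f(L/D)(ρV²/2) = 0.1951·(116/0.1592)·(1264·0.4988²/2) = 0.1951·728.6·157.2 = 2.235e+04 Pa.
ΔP = 2.235e+04 Pa = 22.35 kPa.

ΔP ≈ 22.35 kPa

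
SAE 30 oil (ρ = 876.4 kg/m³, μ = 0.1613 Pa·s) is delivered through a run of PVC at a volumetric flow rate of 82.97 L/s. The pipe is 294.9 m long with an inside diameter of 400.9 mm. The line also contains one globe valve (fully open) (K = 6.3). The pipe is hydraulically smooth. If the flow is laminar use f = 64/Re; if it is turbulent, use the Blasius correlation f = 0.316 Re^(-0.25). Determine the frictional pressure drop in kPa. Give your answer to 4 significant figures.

Q = 82.97 L/s = 82.97/1000 = 0.08297 m³/s.
Cross-sectional area A = πD²/4 = π(0.4009)²/4 = 0.1262 m²; mean velocity V = Q/A = 0.08297/0.1262 = 0.6573 m/s.
Reynolds number Re = ρVD/μ = 876.4 · 0.6573 · 0.4009 / 0.161 = 1432.
Re < 2300 → laminar flow, so f = 64/Re = 64/1432 = 0.0447 (the turbulent correlation is not needed).
Total minor-loss coefficient ΣK = 1·6.3 = 6.3.
ΔP = [f·L/D + ΣK]·(ρV²/2) = [0.0447·294.9/0.4009 + 6.3]·(876.4·0.6573²/2) = [32.88 + 6.3]·189.3 = 7418 Pa.
ΔP = 7418 Pa = 7.418 kPa.

ΔP ≈ 7.418 kPa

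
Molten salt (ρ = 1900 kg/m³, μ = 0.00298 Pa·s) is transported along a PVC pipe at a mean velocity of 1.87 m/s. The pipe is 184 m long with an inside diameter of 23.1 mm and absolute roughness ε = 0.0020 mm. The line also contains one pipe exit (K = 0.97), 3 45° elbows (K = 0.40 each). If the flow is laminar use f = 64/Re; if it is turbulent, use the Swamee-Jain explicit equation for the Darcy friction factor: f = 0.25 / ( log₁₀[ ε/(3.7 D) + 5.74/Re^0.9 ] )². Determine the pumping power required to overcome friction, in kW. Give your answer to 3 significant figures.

Reynolds number Re = ρVD/μ = 1900 · 1.87 · 0.0231 / 0.00298 = 2.754e+04.
Re > 4000 → turbulent. Relative roughness ε/D = 2e-06/0.0231 = 8.66e-05. Swamee-Jain: f = 0.25/(log₁₀[8.66e-05/3.7 + 5.74/2.754e+04^0.9])² = 0.25/(log₁₀[2.34e-05 + 0.000579])² = 0.25/(-3.22)² = 0.02411.
Total minor-loss coefficient ΣK = 1·0.97 + 3·0.4 = 2.17.
ΔP = [f·L/D + ΣK]·(ρV²/2) = [0.02411·184/0.0231 + 2.17]·(1900·1.87²/2) = [192.1 + 2.17]·3322 = 6.453e+05 Pa.
Q = V·A = 1.87·0.0004191 = 0.0007837 m³/s.
Pumping power P = QΔP = 0.0007837·6.453e+05 = 505.7 W = 0.506 kW.

P ≈ 0.506 kW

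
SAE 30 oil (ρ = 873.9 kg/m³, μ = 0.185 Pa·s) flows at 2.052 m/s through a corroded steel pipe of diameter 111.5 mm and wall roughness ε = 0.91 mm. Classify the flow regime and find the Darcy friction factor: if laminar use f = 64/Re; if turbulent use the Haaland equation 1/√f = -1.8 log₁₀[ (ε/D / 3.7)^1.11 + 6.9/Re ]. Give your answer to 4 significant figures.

Re = ρVD/μ = 873.9·2.052·0.1115/0.185 = 1081.
Re < 2300 → laminar, so f = 64/Re = 0.05922 (roughness is irrelevant in laminar flow).

f ≈ 0.05922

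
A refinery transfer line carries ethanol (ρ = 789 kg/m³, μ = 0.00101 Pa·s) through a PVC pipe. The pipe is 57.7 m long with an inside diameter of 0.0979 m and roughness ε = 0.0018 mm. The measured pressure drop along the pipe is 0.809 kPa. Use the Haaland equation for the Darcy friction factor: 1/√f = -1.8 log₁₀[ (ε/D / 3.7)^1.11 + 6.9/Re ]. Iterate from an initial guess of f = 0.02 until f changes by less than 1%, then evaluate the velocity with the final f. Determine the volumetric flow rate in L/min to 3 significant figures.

Q ≈ 174 L/min

Rearranging Darcy-Weisbach: V = √(2·ΔP·D/(f·L·ρ)). With ε/D = 1.8e-06/0.0979 = 1.84e-05, iterate starting from f = 0.02:
  f = 0.02 → V = √(2·809·0.0979/(0.02·57.7·789)) = 0.4171 m/s; Re = ρVD/μ = 3.19e+04; f → 0.02301
  f = 0.02301 → V = 0.3889 m/s; Re = 2.974e+04; f → 0.0234
  f = 0.0234 → V = 0.3856 m/s; Re = 2.949e+04; f → 0.02344
Converged (Δf/f < 1%). With the final f = 0.02344: V = √(2·809·0.0979/(0.02344·57.7·789)) = 0.3853 m/s.
Q = V·A = 0.3853·(π/4·0.0979²) = 0.0029 m³/s = 174 L/min.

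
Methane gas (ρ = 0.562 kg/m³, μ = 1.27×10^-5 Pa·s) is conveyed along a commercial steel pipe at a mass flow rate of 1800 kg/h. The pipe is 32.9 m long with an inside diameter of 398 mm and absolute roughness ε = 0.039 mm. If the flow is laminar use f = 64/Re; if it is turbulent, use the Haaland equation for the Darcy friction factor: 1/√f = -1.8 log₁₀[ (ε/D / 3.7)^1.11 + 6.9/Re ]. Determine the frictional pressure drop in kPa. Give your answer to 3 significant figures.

ΔP ≈ 0.0208 kPa

ṁ = 1800 kg/h = 1800/3600 = 0.5 kg/s.
A = πD²/4 = π(0.398)²/4 = 0.1244 m²; mean velocity V = ṁ/(ρA) = 0.5/(0.562 · 0.1244) = 7.151 m/s.
Reynolds number Re = ρVD/μ = 0.562 · 7.151 · 0.398 / 1.27e-05 = 1.259e+05.
Re > 4000 → turbulent. Relative roughness ε/D = 3.9e-05/0.398 = 9.8e-05. Haaland: 1/√f = -1.8 log₁₀[(9.8e-05/3.7)^1.11 + 6.9/1.259e+05] = -1.8 log₁₀[8.31e-06 + 5.48e-05] = 7.56, so f = 0.0175.
Darcy-Weisbach: ΔP = f(L/D)(ρV²/2) = 0.0175·(32.9/0.398)·(0.562·7.151²/2) = 0.0175·82.66·14.37 = 20.78 Pa.
ΔP = 20.78 Pa = 0.0208 kPa.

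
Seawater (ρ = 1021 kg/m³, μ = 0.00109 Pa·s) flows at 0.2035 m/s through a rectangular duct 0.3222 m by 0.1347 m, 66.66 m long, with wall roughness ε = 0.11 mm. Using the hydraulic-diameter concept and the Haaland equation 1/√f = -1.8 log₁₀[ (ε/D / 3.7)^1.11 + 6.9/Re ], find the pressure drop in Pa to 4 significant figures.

Hydraulic diameter D_h = 4A/P = 4·(0.3222·0.1347)/(2·(0.3222+0.1347)) = 0.1736/0.9138 = 0.19 m.
Re = ρVD_h/μ = 1021·0.2035·0.19/0.00109 = 3.621e+04.
ε/D_h = 0.00011/0.19 = 0.000579; Haaland gives 1/√f = -1.8 log₁₀[5.97e-05+0.000191] = 6.483, so f = 0.02379.
ΔP = f(L/D_h)(ρV²/2) = 0.02379·66.66/0.19·21.14 = 176.5 Pa.

ΔP ≈ 176.5 Pa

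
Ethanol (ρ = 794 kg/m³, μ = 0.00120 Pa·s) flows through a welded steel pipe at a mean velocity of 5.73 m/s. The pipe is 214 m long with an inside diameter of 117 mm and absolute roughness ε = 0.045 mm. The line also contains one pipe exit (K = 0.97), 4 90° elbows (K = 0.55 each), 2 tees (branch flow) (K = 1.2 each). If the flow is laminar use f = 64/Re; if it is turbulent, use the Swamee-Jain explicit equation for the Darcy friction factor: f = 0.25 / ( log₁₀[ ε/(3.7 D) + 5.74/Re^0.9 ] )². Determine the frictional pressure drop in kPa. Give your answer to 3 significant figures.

Reynolds number Re = ρVD/μ = 794 · 5.73 · 0.117 / 0.0012 = 4.436e+05.
Re > 4000 → turbulent. Relative roughness ε/D = 4.5e-05/0.117 = 0.000385. Swamee-Jain: f = 0.25/(log₁₀[0.000385/3.7 + 5.74/4.436e+05^0.9])² = 0.25/(log₁₀[0.000104 + 4.75e-05])² = 0.25/(-3.82)² = 0.01713.
Total minor-loss coefficient ΣK = 1·0.97 + 4·0.55 + 2·1.2 = 5.57.
ΔP = [f·L/D + ΣK]·(ρV²/2) = [0.01713·214/0.117 + 5.57]·(794·5.73²/2) = [31.34 + 5.57]·1.303e+04 = 4.811e+05 Pa.
ΔP = 4.811e+05 Pa = 481 kPa.

ΔP ≈ 481 kPa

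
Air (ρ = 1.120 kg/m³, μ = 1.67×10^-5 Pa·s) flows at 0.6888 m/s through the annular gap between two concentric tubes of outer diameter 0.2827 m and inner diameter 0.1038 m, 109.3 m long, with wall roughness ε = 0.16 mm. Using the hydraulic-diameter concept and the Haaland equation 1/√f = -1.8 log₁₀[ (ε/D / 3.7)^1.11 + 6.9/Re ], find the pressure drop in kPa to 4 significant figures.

ΔP ≈ 0.005454 kPa

Hydraulic diameter D_h = 4A/P = D_o - D_i = 0.2827 - 0.1038 = 0.1789 m.
Re = ρVD_h/μ = 1.12·0.6888·0.1789/1.67e-05 = 8264.
ε/D_h = 0.00016/0.1789 = 0.000894; Haaland gives 1/√f = -1.8 log₁₀[9.67e-05+0.000835] = 5.455, so f = 0.0336.
ΔP = f(L/D_h)(ρV²/2) = 0.0336·109.3/0.1789·0.2657 = 5.454 Pa.
ΔP = 0.005454 kPa.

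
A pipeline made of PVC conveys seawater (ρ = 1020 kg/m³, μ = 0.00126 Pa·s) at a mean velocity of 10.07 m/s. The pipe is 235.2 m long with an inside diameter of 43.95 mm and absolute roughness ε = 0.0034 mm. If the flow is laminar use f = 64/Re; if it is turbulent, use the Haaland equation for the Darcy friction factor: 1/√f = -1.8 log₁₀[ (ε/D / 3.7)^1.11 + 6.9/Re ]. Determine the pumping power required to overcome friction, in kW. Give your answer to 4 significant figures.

P ≈ 61.92 kW

Reynolds number Re = ρVD/μ = 1020 · 10.07 · 0.04395 / 0.00126 = 3.583e+05.
Re > 4000 → turbulent. Relative roughness ε/D = 3.4e-06/0.04395 = 7.74e-05. Haaland: 1/√f = -1.8 log₁₀[(7.74e-05/3.7)^1.11 + 6.9/3.583e+05] = -1.8 log₁₀[6.39e-06 + 1.93e-05] = 8.264, so f = 0.01464.
Darcy-Weisbach: ΔP = f(L/D)(ρV²/2) = 0.01464·(235.2/0.04395)·(1020·10.07²/2) = 0.01464·5352·5.172e+04 = 4.053e+06 Pa.
Q = V·A = 10.07·0.001517 = 0.01528 m³/s.
Pumping power P = QΔP = 0.01528·4.053e+06 = 61916 W = 61.92 kW.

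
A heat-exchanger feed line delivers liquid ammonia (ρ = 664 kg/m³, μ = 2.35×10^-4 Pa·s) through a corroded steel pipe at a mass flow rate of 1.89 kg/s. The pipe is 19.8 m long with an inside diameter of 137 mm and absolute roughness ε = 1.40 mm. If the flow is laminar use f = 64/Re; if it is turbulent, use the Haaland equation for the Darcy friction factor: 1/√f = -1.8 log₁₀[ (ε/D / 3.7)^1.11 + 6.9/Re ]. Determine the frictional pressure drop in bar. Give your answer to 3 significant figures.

A = πD²/4 = π(0.137)²/4 = 0.01474 m²; mean velocity V = ṁ/(ρA) = 1.89/(664 · 0.01474) = 0.1931 m/s.
Reynolds number Re = ρVD/μ = 664 · 0.1931 · 0.137 / 0.000235 = 7.475e+04.
Re > 4000 → turbulent. Relative roughness ε/D = 0.0014/0.137 = 0.0102. Haaland: 1/√f = -1.8 log₁₀[(0.0102/3.7)^1.11 + 6.9/7.475e+04] = -1.8 log₁₀[0.00144 + 9.23e-05] = 5.064, so f = 0.03899.
Darcy-Weisbach: ΔP = f(L/D)(ρV²/2) = 0.03899·(19.8/0.137)·(664·0.1931²/2) = 0.03899·144.5·12.38 = 69.76 Pa.
ΔP = 69.76 Pa = 6.98×10^-4 bar.

ΔP ≈ 6.98×10^-4 bar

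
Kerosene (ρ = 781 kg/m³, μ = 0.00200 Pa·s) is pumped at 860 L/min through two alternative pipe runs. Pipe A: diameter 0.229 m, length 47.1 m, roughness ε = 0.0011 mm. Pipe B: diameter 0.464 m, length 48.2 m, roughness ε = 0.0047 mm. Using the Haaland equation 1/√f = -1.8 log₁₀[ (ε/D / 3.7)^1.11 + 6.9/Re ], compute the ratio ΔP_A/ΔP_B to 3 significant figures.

ΔP_A/ΔP_B ≈ 28.0

Pipe A: V = Q/A = 0.01433/0.04119 = 0.348 m/s; Re = 3.112e+04; ε/D = 4.8e-06; Haaland → f = 0.02312; ΔP_A = f(L/D)(ρV²/2) = 224.9 Pa.
Pipe B: V = Q/A = 0.01433/0.1691 = 0.08477 m/s; Re = 1.536e+04; ε/D = 1.01e-05; Haaland → f = 0.02755; ΔP_B = f(L/D)(ρV²/2) = 8.031 Pa.
ΔP_A/ΔP_B = 224.9/8.031 = 28.0.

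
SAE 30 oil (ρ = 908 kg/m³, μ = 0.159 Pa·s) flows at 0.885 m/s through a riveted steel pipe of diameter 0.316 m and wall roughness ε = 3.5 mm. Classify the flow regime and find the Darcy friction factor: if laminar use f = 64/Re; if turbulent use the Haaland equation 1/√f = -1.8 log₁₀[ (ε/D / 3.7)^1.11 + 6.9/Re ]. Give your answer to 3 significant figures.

f ≈ 0.0401

Re = ρVD/μ = 908·0.885·0.316/0.159 = 1597.
Re < 2300 → laminar, so f = 64/Re = 0.04007 (roughness is irrelevant in laminar flow).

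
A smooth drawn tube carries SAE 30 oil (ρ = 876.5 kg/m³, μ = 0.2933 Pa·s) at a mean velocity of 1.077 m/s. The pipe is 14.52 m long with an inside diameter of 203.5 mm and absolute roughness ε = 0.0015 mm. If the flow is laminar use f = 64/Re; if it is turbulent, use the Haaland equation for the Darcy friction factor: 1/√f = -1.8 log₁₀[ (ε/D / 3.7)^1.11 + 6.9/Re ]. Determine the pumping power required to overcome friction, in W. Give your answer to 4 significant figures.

P ≈ 124.2 W

Reynolds number Re = ρVD/μ = 876.5 · 1.077 · 0.2035 / 0.293 = 655.
Re < 2300 → laminar flow, so f = 64/Re = 64/655 = 0.09771 (the turbulent correlation is not needed).
Darcy-Weisbach: ΔP = f(L/D)(ρV²/2) = 0.09771·(14.52/0.2035)·(876.5·1.077²/2) = 0.09771·71.35·508.3 = 3544 Pa.
Q = V·A = 1.077·0.03253 = 0.03503 m³/s.
Pumping power P = QΔP = 0.03503·3544 = 124.15 W = 124.2 W.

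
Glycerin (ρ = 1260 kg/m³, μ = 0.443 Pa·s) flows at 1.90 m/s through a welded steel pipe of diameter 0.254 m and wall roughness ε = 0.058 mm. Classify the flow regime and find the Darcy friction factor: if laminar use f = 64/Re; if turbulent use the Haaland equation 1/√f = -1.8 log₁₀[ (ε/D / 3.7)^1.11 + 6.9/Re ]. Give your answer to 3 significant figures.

f ≈ 0.0466

Re = ρVD/μ = 1260·1.9·0.254/0.443 = 1373.
Re < 2300 → laminar, so f = 64/Re = 0.04663 (roughness is irrelevant in laminar flow).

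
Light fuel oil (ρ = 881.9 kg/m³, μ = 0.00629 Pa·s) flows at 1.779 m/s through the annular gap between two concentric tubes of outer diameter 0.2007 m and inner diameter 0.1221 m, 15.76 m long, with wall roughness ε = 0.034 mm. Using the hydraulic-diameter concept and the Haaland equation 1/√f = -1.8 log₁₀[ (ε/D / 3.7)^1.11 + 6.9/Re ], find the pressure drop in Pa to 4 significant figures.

Hydraulic diameter D_h = 4A/P = D_o - D_i = 0.2007 - 0.1221 = 0.0786 m.
Re = ρVD_h/μ = 881.9·1.779·0.0786/0.00629 = 1.961e+04.
ε/D_h = 3.4e-05/0.0786 = 0.000433; Haaland gives 1/√f = -1.8 log₁₀[4.32e-05+0.000352] = 6.126, so f = 0.02665.
ΔP = f(L/D_h)(ρV²/2) = 0.02665·15.76/0.0786·1396 = 7457 Pa.

ΔP ≈ 7457 Pa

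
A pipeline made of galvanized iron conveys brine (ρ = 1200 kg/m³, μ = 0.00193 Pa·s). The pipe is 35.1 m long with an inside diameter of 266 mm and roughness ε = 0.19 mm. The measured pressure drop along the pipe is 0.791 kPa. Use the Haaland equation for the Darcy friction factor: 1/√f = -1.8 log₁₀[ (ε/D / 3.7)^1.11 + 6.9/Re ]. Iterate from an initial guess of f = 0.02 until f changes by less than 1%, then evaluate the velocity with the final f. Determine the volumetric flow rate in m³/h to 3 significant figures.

Rearranging Darcy-Weisbach: V = √(2·ΔP·D/(f·L·ρ)). With ε/D = 0.00019/0.266 = 0.000714, iterate starting from f = 0.02:
  f = 0.02 → V = √(2·791·0.266/(0.02·35.1·1200)) = 0.7068 m/s; Re = ρVD/μ = 1.169e+05; f → 0.02059
  f = 0.02059 → V = 0.6966 m/s; Re = 1.152e+05; f → 0.02062
Converged (Δf/f < 1%). With the final f = 0.02062: V = √(2·791·0.266/(0.02062·35.1·1200)) = 0.6961 m/s.
Q = V·A = 0.6961·(π/4·0.266²) = 0.03868 m³/s = 139 m³/h.

Q ≈ 139 m³/h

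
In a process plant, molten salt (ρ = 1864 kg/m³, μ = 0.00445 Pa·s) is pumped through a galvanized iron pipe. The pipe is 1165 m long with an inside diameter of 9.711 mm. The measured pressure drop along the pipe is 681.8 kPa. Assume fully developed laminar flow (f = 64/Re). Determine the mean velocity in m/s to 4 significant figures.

For laminar flow, f = 64/Re with Re = ρVD/μ, so Darcy-Weisbach reduces to ΔP = 32μLV/D². Solving for V: V = ΔP·D²/(32μL) = 6.818e+05·(0.009711)²/(32·0.00445·1165) = 0.3876 m/s.
Check: Re = ρVD/μ = 1864·0.3876·0.009711/0.00445 = 1577 < 2300, so the laminar assumption holds.

V ≈ 0.3876 m/s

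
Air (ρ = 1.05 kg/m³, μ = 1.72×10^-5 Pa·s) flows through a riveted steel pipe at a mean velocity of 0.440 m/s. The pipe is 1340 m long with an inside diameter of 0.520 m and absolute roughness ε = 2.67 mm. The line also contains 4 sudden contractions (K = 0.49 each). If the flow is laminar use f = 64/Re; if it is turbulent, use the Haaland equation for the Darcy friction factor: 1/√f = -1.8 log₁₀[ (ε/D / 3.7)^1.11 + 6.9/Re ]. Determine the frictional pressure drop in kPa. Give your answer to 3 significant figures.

Reynolds number Re = ρVD/μ = 1.05 · 0.44 · 0.52 / 1.72e-05 = 1.397e+04.
Re > 4000 → turbulent. Relative roughness ε/D = 0.00267/0.52 = 0.00513. Haaland: 1/√f = -1.8 log₁₀[(0.00513/3.7)^1.11 + 6.9/1.397e+04] = -1.8 log₁₀[0.000673 + 0.000494] = 5.279, so f = 0.03588.
Total minor-loss coefficient ΣK = 4·0.49 = 1.96.
ΔP = [f·L/D + ΣK]·(ρV²/2) = [0.03588·1340/0.52 + 1.96]·(1.05·0.44²/2) = [92.46 + 1.96]·0.1016 = 9.597 Pa.
ΔP = 9.597 Pa = 0.00960 kPa.

ΔP ≈ 0.00960 kPa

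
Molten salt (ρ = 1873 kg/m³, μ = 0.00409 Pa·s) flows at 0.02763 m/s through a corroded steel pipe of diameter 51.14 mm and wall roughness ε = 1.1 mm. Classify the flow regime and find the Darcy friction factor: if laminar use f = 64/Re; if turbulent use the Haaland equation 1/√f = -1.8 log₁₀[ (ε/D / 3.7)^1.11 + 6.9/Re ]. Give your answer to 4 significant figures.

f ≈ 0.09891

Re = ρVD/μ = 1873·0.02763·0.05114/0.00409 = 647.1.
Re < 2300 → laminar, so f = 64/Re = 0.09891 (roughness is irrelevant in laminar flow).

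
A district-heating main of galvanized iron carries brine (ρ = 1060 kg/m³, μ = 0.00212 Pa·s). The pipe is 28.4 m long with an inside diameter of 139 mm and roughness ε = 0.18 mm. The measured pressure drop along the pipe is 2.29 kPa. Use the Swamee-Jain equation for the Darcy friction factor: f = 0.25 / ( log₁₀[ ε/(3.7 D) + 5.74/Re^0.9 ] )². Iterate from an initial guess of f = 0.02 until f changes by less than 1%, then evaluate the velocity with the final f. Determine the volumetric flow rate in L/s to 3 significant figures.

Q ≈ 14.2 L/s

Rearranging Darcy-Weisbach: V = √(2·ΔP·D/(f·L·ρ)). With ε/D = 0.00018/0.139 = 0.00129, iterate starting from f = 0.02:
  f = 0.02 → V = √(2·2290·0.139/(0.02·28.4·1060)) = 1.028 m/s; Re = ρVD/μ = 7.147e+04; f → 0.02404
  f = 0.02404 → V = 0.938 m/s; Re = 6.519e+04; f → 0.02426
Converged (Δf/f < 1%). With the final f = 0.02426: V = √(2·2290·0.139/(0.02426·28.4·1060)) = 0.9336 m/s.
Q = V·A = 0.9336·(π/4·0.139²) = 0.01417 m³/s = 14.2 L/s.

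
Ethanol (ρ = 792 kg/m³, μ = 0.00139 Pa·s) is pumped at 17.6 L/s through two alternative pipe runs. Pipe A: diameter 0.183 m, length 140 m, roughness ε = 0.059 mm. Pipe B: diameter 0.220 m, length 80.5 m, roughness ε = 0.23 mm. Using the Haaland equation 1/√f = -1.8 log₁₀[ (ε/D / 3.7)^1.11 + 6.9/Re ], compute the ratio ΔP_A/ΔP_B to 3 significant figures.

ΔP_A/ΔP_B ≈ 3.81

Pipe A: V = Q/A = 0.0176/0.0263 = 0.6691 m/s; Re = 6.977e+04; ε/D = 0.000322; Haaland → f = 0.02044; ΔP_A = f(L/D)(ρV²/2) = 2773 Pa.
Pipe B: V = Q/A = 0.0176/0.03801 = 0.463 m/s; Re = 5.804e+04; ε/D = 0.00105; Haaland → f = 0.02341; ΔP_B = f(L/D)(ρV²/2) = 727.2 Pa.
ΔP_A/ΔP_B = 2773/727.2 = 3.81.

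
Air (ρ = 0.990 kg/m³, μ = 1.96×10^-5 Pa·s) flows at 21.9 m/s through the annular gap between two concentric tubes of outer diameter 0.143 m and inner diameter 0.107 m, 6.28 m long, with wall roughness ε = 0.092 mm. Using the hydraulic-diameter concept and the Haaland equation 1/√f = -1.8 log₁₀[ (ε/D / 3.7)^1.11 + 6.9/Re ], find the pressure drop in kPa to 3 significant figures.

Hydraulic diameter D_h = 4A/P = D_o - D_i = 0.143 - 0.107 = 0.036 m.
Re = ρVD_h/μ = 0.99·21.9·0.036/1.96e-05 = 3.982e+04.
ε/D_h = 9.2e-05/0.036 = 0.00256; Haaland gives 1/√f = -1.8 log₁₀[0.00031+0.000173] = 5.968, so f = 0.02807.
ΔP = f(L/D_h)(ρV²/2) = 0.02807·6.28/0.036·237.4 = 1163 Pa.
ΔP = 1.16 kPa.

ΔP ≈ 1.16 kPa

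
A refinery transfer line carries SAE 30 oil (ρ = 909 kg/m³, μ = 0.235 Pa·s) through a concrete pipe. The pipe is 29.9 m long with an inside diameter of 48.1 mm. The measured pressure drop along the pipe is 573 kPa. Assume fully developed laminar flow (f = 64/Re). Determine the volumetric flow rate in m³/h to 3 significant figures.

For laminar flow, f = 64/Re with Re = ρVD/μ, so Darcy-Weisbach reduces to ΔP = 32μLV/D². Solving for V: V = ΔP·D²/(32μL) = 5.73e+05·(0.0481)²/(32·0.235·29.9) = 5.896 m/s.
Check: Re = ρVD/μ = 909·5.896·0.0481/0.235 = 1097 < 2300, so the laminar assumption holds.
Q = V·A = 5.896·(π/4·0.0481²) = 0.01071 m³/s = 38.6 m³/h.

Q ≈ 38.6 m³/h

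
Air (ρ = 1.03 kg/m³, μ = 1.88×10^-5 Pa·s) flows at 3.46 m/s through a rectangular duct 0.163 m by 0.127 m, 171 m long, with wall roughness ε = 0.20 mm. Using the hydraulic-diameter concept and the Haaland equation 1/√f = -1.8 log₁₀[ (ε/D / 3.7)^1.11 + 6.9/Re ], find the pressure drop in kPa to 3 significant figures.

ΔP ≈ 0.199 kPa

Hydraulic diameter D_h = 4A/P = 4·(0.163·0.127)/(2·(0.163+0.127)) = 0.0828/0.58 = 0.1428 m.
Re = ρVD_h/μ = 1.03·3.46·0.1428/1.88e-05 = 2.706e+04.
ε/D_h = 0.0002/0.1428 = 0.0014; Haaland gives 1/√f = -1.8 log₁₀[0.000159+0.000255] = 6.089, so f = 0.02697.
ΔP = f(L/D_h)(ρV²/2) = 0.02697·171/0.1428·6.165 = 199.2 Pa.
ΔP = 0.199 kPa.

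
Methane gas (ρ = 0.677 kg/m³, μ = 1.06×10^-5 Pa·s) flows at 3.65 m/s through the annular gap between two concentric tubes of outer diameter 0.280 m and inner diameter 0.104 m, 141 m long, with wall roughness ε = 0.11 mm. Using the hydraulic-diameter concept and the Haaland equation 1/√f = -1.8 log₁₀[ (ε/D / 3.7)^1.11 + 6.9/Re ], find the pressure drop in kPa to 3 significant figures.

Hydraulic diameter D_h = 4A/P = D_o - D_i = 0.28 - 0.104 = 0.176 m.
Re = ρVD_h/μ = 0.677·3.65·0.176/1.06e-05 = 4.103e+04.
ε/D_h = 0.00011/0.176 = 0.000625; Haaland gives 1/√f = -1.8 log₁₀[6.5e-05+0.000168] = 6.538, so f = 0.02339.
ΔP = f(L/D_h)(ρV²/2) = 0.02339·141/0.176·4.51 = 84.51 Pa.
ΔP = 0.0845 kPa.

ΔP ≈ 0.0845 kPa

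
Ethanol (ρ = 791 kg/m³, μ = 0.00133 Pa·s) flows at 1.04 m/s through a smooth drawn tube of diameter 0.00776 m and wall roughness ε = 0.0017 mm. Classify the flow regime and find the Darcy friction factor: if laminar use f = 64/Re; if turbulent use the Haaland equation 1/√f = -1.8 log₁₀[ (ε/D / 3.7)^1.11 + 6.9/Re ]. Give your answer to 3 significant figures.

f ≈ 0.0384

Re = ρVD/μ = 791·1.04·0.00776/0.00133 = 4800.
Re > 4000 → turbulent. ε/D = 1.7e-06/0.00776 = 0.000219; Haaland: 1/√f = -1.8 log₁₀[2.03e-05 + 0.00144] = 5.105, so f = 0.03837.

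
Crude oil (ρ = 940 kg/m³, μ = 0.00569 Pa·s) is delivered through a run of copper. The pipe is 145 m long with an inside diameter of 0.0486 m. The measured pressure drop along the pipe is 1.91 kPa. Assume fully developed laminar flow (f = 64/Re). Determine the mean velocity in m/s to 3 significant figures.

For laminar flow, f = 64/Re with Re = ρVD/μ, so Darcy-Weisbach reduces to ΔP = 32μLV/D². Solving for V: V = ΔP·D²/(32μL) = 1910·(0.0486)²/(32·0.00569·145) = 0.1709 m/s.
Check: Re = ρVD/μ = 940·0.1709·0.0486/0.00569 = 1372 < 2300, so the laminar assumption holds.

V ≈ 0.171 m/s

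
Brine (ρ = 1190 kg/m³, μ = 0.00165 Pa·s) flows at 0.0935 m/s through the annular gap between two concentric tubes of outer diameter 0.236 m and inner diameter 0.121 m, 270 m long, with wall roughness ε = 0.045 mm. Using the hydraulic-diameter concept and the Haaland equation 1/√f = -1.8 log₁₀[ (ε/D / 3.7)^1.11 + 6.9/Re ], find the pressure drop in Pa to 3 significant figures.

Hydraulic diameter D_h = 4A/P = D_o - D_i = 0.236 - 0.121 = 0.115 m.
Re = ρVD_h/μ = 1190·0.0935·0.115/0.00165 = 7755.
ε/D_h = 4.5e-05/0.115 = 0.000391; Haaland gives 1/√f = -1.8 log₁₀[3.86e-05+0.00089] = 5.458, so f = 0.03357.
ΔP = f(L/D_h)(ρV²/2) = 0.03357·270/0.115·5.202 = 409.9 Pa.

ΔP ≈ 410 Pa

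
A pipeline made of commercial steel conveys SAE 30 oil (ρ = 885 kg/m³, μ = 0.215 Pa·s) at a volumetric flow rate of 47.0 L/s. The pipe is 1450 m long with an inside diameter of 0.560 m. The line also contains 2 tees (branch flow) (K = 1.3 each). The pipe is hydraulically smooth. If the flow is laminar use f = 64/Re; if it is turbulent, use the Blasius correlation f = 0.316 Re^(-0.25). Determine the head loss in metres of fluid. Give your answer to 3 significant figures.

h_f ≈ 0.704 m

Q = 47.0 L/s = 47.0/1000 = 0.047 m³/s.
Cross-sectional area A = πD²/4 = π(0.56)²/4 = 0.2463 m²; mean velocity V = Q/A = 0.047/0.2463 = 0.1908 m/s.
Reynolds number Re = ρVD/μ = 885 · 0.1908 · 0.56 / 0.215 = 439.9.
Re < 2300 → laminar flow, so f = 64/Re = 64/439.9 = 0.1455 (the turbulent correlation is not needed).
Total minor-loss coefficient ΣK = 2·1.3 = 2.6.
ΔP = [f·L/D + ΣK]·(ρV²/2) = [0.1455·1450/0.56 + 2.6]·(885·0.1908²/2) = [376.7 + 2.6]·16.11 = 6112 Pa.
Head loss h_f = ΔP/(ρg) = 6112/(885·9.81) = 0.704 m.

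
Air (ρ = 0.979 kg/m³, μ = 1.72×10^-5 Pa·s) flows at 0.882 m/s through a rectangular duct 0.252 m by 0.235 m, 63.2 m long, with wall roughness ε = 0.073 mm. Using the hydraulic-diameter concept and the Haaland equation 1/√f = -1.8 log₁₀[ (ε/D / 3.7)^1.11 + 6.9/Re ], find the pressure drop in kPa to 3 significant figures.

Hydraulic diameter D_h = 4A/P = 4·(0.252·0.235)/(2·(0.252+0.235)) = 0.2369/0.974 = 0.2432 m.
Re = ρVD_h/μ = 0.979·0.882·0.2432/1.72e-05 = 1.221e+04.
ε/D_h = 7.3e-05/0.2432 = 0.0003; Haaland gives 1/√f = -1.8 log₁₀[2.88e-05+0.000565] = 5.807, so f = 0.02965.
ΔP = f(L/D_h)(ρV²/2) = 0.02965·63.2/0.2432·0.3808 = 2.934 Pa.
ΔP = 0.00293 kPa.

ΔP ≈ 0.00293 kPa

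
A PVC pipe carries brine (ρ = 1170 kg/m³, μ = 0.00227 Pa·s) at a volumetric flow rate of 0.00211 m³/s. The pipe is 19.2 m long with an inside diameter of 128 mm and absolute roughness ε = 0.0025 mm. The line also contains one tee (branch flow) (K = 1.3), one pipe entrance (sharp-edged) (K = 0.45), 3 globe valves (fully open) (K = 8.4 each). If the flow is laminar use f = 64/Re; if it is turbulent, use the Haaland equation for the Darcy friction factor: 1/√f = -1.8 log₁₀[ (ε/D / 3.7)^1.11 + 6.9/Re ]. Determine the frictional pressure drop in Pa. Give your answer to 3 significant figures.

ΔP ≈ 495 Pa

Cross-sectional area A = πD²/4 = π(0.128)²/4 = 0.01287 m²; mean velocity V = Q/A = 0.00211/0.01287 = 0.164 m/s.
Reynolds number Re = ρVD/μ = 1170 · 0.164 · 0.128 / 0.00227 = 1.082e+04.
Re > 4000 → turbulent. Relative roughness ε/D = 2.5e-06/0.128 = 1.95e-05. Haaland: 1/√f = -1.8 log₁₀[(1.95e-05/3.7)^1.11 + 6.9/1.082e+04] = -1.8 log₁₀[1.39e-06 + 0.000638] = 5.75, so f = 0.03025.
Total minor-loss coefficient ΣK = 1·1.3 + 1·0.45 + 3·8.4 = 27.
ΔP = [f·L/D + ΣK]·(ρV²/2) = [0.03025·19.2/0.128 + 27]·(1170·0.164²/2) = [4.537 + 27]·15.73 = 495.3 Pa.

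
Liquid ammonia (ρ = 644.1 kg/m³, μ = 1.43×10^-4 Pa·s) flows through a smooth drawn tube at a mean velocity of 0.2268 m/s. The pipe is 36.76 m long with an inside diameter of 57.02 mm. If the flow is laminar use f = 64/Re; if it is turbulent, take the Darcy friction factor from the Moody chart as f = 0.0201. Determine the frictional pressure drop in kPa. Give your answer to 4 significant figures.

Reynolds number Re = ρVD/μ = 644.1 · 0.2268 · 0.05702 / 0.000143 = 5.825e+04.
Re > 4000 → turbulent; use the Moody-chart value f = 0.0201.
Darcy-Weisbach: ΔP = f(L/D)(ρV²/2) = 0.0201·(36.76/0.05702)·(644.1·0.2268²/2) = 0.0201·644.7·16.57 = 214.7 Pa.
ΔP = 214.7 Pa = 0.2147 kPa.

ΔP ≈ 0.2147 kPa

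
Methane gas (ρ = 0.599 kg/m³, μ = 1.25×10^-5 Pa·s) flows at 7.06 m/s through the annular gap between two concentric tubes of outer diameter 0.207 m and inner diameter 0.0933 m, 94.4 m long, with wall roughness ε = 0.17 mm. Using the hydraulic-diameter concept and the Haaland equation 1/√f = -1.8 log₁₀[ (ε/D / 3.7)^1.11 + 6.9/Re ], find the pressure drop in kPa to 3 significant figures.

ΔP ≈ 0.320 kPa

Hydraulic diameter D_h = 4A/P = D_o - D_i = 0.207 - 0.0933 = 0.1137 m.
Re = ρVD_h/μ = 0.599·7.06·0.1137/1.25e-05 = 3.847e+04.
ε/D_h = 0.00017/0.1137 = 0.0015; Haaland gives 1/√f = -1.8 log₁₀[0.000171+0.000179] = 6.22, so f = 0.02585.
ΔP = f(L/D_h)(ρV²/2) = 0.02585·94.4/0.1137·14.93 = 320.4 Pa.
ΔP = 0.320 kPa.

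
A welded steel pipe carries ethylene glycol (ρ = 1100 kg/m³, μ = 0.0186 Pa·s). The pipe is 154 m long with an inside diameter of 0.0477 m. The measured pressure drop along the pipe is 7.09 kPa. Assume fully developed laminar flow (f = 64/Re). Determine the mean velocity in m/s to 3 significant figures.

V ≈ 0.176 m/s

For laminar flow, f = 64/Re with Re = ρVD/μ, so Darcy-Weisbach reduces to ΔP = 32μLV/D². Solving for V: V = ΔP·D²/(32μL) = 7090·(0.0477)²/(32·0.0186·154) = 0.176 m/s.
Check: Re = ρVD/μ = 1100·0.176·0.0477/0.0186 = 496.5 < 2300, so the laminar assumption holds.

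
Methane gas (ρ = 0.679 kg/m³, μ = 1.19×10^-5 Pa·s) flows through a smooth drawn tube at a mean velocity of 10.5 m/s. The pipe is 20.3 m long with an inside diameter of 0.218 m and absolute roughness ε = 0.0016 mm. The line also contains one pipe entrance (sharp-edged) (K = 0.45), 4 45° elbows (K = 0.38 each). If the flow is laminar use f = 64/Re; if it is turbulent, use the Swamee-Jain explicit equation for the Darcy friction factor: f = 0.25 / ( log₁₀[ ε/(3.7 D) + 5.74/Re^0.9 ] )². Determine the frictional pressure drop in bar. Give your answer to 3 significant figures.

ΔP ≈ 0.00133 bar

Reynolds number Re = ρVD/μ = 0.679 · 10.5 · 0.218 / 1.19e-05 = 1.306e+05.
Re > 4000 → turbulent. Relative roughness ε/D = 1.6e-06/0.218 = 7.34e-06. Swamee-Jain: f = 0.25/(log₁₀[7.34e-06/3.7 + 5.74/1.306e+05^0.9])² = 0.25/(log₁₀[1.98e-06 + 0.000143])² = 0.25/(-3.839)² = 0.01696.
Total minor-loss coefficient ΣK = 1·0.45 + 4·0.38 = 1.97.
ΔP = [f·L/D + ΣK]·(ρV²/2) = [0.01696·20.3/0.218 + 1.97]·(0.679·10.5²/2) = [1.579 + 1.97]·37.43 = 132.8 Pa.
ΔP = 132.8 Pa = 0.00133 bar.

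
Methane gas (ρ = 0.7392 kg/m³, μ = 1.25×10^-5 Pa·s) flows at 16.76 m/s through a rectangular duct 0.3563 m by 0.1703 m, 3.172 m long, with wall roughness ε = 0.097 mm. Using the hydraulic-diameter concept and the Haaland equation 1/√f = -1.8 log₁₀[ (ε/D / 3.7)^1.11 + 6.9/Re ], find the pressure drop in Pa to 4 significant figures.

ΔP ≈ 25.71 Pa

Hydraulic diameter D_h = 4A/P = 4·(0.3563·0.1703)/(2·(0.3563+0.1703)) = 0.2427/1.053 = 0.2305 m.
Re = ρVD_h/μ = 0.7392·16.76·0.2305/1.25e-05 = 2.284e+05.
ε/D_h = 9.7e-05/0.2305 = 0.000421; Haaland gives 1/√f = -1.8 log₁₀[4.19e-05+3.02e-05] = 7.456, so f = 0.01799.
ΔP = f(L/D_h)(ρV²/2) = 0.01799·3.172/0.2305·103.8 = 25.71 Pa.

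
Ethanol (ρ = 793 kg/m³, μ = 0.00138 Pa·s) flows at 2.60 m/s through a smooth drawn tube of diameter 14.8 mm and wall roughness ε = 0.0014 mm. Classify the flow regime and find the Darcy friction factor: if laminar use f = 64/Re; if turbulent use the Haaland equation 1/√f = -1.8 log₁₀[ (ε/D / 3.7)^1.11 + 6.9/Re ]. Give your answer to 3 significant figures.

Re = ρVD/μ = 793·2.6·0.0148/0.00138 = 2.211e+04.
Re > 4000 → turbulent. ε/D = 1.4e-06/0.0148 = 9.46e-05; Haaland: 1/√f = -1.8 log₁₀[7.99e-06 + 0.000312] = 6.291, so f = 0.02527.

f ≈ 0.0253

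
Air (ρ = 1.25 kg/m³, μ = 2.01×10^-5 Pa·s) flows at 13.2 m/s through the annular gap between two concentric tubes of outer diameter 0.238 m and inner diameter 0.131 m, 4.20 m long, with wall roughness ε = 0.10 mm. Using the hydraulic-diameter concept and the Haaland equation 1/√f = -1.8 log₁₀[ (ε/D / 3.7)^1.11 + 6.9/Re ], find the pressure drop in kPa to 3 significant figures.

ΔP ≈ 0.0941 kPa

Hydraulic diameter D_h = 4A/P = D_o - D_i = 0.238 - 0.131 = 0.107 m.
Re = ρVD_h/μ = 1.25·13.2·0.107/2.01e-05 = 8.784e+04.
ε/D_h = 0.0001/0.107 = 0.000935; Haaland gives 1/√f = -1.8 log₁₀[0.000102+7.86e-05] = 6.74, so f = 0.02201.
ΔP = f(L/D_h)(ρV²/2) = 0.02201·4.2/0.107·108.9 = 94.1 Pa.
ΔP = 0.0941 kPa.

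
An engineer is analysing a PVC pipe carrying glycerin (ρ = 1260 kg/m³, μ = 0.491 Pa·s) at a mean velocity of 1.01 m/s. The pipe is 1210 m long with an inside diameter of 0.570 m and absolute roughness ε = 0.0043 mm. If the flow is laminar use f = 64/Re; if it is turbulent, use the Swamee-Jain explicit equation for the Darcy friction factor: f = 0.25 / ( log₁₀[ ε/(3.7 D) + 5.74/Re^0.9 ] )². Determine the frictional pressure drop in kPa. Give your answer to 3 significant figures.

Reynolds number Re = ρVD/μ = 1260 · 1.01 · 0.57 / 0.491 = 1477.
Re < 2300 → laminar flow, so f = 64/Re = 64/1477 = 0.04332 (the turbulent correlation is not needed).
Darcy-Weisbach: ΔP = f(L/D)(ρV²/2) = 0.04332·(1210/0.57)·(1260·1.01²/2) = 0.04332·2123·642.7 = 5.91e+04 Pa.
ΔP = 5.91e+04 Pa = 59.1 kPa.

ΔP ≈ 59.1 kPa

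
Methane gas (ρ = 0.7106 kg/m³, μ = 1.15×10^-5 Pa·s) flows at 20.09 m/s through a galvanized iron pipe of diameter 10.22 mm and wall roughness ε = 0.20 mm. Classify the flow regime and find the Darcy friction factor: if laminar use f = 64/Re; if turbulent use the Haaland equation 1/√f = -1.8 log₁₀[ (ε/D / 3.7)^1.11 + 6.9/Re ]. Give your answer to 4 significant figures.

Re = ρVD/μ = 0.7106·20.09·0.01022/1.15e-05 = 1.269e+04.
Re > 4000 → turbulent. ε/D = 0.0002/0.01022 = 0.0196; Haaland: 1/√f = -1.8 log₁₀[0.00297 + 0.000544] = 4.417, so f = 0.05125.

f ≈ 0.05125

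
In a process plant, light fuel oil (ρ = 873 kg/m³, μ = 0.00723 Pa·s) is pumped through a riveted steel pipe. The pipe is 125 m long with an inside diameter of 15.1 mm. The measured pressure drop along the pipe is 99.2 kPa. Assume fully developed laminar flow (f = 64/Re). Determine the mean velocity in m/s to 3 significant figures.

For laminar flow, f = 64/Re with Re = ρVD/μ, so Darcy-Weisbach reduces to ΔP = 32μLV/D². Solving for V: V = ΔP·D²/(32μL) = 9.92e+04·(0.0151)²/(32·0.00723·125) = 0.7821 m/s.
Check: Re = ρVD/μ = 873·0.7821·0.0151/0.00723 = 1426 < 2300, so the laminar assumption holds.

V ≈ 0.782 m/s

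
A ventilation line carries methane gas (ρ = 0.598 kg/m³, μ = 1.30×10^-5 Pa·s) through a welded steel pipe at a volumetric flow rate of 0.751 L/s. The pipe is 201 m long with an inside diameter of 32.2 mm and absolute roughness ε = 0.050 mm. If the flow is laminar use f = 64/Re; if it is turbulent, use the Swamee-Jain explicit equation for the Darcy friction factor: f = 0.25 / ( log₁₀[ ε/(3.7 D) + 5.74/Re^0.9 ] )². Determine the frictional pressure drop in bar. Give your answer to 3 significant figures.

Q = 0.751 L/s = 0.751/1000 = 0.000751 m³/s.
Cross-sectional area A = πD²/4 = π(0.0322)²/4 = 0.0008143 m²; mean velocity V = Q/A = 0.000751/0.0008143 = 0.9222 m/s.
Reynolds number Re = ρVD/μ = 0.598 · 0.9222 · 0.0322 / 1.3e-05 = 1366.
Re < 2300 → laminar flow, so f = 64/Re = 64/1366 = 0.04685 (the turbulent correlation is not needed).
Darcy-Weisbach: ΔP = f(L/D)(ρV²/2) = 0.04685·(201/0.0322)·(0.598·0.9222²/2) = 0.04685·6242·0.2543 = 74.37 Pa.
ΔP = 74.37 Pa = 7.44×10^-4 bar.

ΔP ≈ 7.44×10^-4 bar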